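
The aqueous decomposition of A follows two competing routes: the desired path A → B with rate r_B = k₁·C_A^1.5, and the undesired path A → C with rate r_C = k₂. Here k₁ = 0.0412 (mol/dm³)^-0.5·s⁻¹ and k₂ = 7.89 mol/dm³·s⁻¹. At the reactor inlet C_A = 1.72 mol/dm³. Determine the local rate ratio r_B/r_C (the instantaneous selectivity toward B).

0.0118

S_{B/C} = r_B/r_C = (k₁·C_A^1.5)/(k₂) = (k₁/k₂)·C_A^1.5.
= (0.0412×1.720^1.5) / (7.89) = 0.09294/7.890 = 0.0118.
Since the desired path is higher order in A, keeping C_A high (PFR or concentrated feed) favours B.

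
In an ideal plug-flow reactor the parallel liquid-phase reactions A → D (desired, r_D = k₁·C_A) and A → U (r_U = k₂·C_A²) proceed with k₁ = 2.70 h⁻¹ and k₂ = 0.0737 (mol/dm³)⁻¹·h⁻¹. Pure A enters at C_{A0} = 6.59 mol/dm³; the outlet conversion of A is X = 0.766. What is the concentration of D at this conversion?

4.55 mol/dm³

C_A = C_{A0}(1−X) = 1.542 mol/dm³.
Along a PFR/batch, dC_D/dC_A = −r_D/(r_D+r_U) = −k₁/(k₁+k₂·C_A).
Integrating from C_{A0} to C_A: C_D = (2.70/0.0737)·ln[(2.70+0.0737·6.59)/(2.70+0.0737·1.54)] = 36.64·ln(3.186/2.814) = 4.549 mol/dm³.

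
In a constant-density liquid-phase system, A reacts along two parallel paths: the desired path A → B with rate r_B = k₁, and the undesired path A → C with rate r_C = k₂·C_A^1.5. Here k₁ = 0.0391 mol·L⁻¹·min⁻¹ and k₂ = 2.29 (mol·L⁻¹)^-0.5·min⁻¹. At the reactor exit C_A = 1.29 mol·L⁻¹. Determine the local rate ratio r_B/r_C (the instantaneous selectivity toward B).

0.0117

S_{B/C} = r_B/r_C = (k₁)/(k₂·C_A^1.5) = (k₁/k₂)·C_A^-1.5.
= (0.0391) / (2.29×1.290^1.5) = 0.03910/3.355 = 0.0117.
The undesired path is higher order in A, so low C_A (CSTR or dilute feed) favours B.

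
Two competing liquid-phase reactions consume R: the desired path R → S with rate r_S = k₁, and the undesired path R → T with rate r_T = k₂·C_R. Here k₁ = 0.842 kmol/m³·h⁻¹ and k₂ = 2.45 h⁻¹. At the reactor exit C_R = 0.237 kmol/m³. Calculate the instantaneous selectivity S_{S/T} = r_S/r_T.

S_{S/T} = r_S/r_T = (k₁)/(k₂·C_R) = (k₁/k₂)·C_R⁻¹.
= (0.842) / (2.45×0.2370) = 0.8420/0.5806 = 1.45.

1.45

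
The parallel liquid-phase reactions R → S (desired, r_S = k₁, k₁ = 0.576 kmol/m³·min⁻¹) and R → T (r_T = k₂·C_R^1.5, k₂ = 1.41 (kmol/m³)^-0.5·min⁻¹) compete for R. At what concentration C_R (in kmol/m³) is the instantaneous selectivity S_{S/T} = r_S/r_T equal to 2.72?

S_{S/T} = (k₁/k₂)·C_R^-1.5 ⇒ C_R = (S·k₂/k₁)^(1/(-1.5)).
= (2.72×1.41/0.576)^(-0.6667) = (6.658)^(-0.6667) = 0.283 kmol/m³.

0.283 kmol/m³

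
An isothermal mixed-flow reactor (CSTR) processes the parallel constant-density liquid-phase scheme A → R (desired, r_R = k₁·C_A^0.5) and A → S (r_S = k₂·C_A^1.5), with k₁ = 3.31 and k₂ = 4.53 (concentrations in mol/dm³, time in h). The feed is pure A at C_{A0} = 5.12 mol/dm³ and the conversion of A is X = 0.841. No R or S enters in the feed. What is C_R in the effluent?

2.04 mol/dm³

Exit C_A = C_{A0}(1−X) = 5.12×0.159 = 0.8141 mol/dm³.
In a CSTR the entire volume is at exit conditions, so r_R = 3.31×0.8141^0.5 = 2.986 and r_S = 4.53×0.8141^1.5 = 3.327.
Fraction of consumed A going to R: r_R/(r_R+r_S) = 0.4730.
C_R = 0.4730·C_{A0}·X = 0.4730×5.12×0.841 = 2.04 mol/dm³.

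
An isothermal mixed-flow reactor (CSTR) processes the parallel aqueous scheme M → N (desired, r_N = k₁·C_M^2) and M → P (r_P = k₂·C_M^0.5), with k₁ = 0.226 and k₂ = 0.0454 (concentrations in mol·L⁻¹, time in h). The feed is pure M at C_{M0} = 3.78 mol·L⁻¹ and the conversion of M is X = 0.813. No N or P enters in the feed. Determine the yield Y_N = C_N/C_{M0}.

0.608

Exit C_M = C_{M0}(1−X) = 3.78×0.187 = 0.7069 mol·L⁻¹.
Rates in a CSTR are evaluated at the outlet concentration: r_N = 0.226×0.7069^2 = 0.1129, r_P = 0.0454×0.7069^0.5 = 0.03817.
Fraction of consumed M going to N: r_N/(r_N+r_P) = 0.7474.
C_N = 0.7474·C_{M0}·X = 0.7474×3.78×0.813 = 2.30 mol·L⁻¹; Y_N = C_N/C_{M0} = 0.608.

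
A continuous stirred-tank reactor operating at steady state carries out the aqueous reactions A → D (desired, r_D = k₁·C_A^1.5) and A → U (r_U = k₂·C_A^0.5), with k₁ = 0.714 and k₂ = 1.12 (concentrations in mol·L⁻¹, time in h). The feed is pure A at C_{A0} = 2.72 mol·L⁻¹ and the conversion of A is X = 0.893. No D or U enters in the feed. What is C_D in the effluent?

Exit C_A = C_{A0}(1−X) = 2.72×0.107 = 0.2910 mol·L⁻¹.
Rates in a CSTR are evaluated at the outlet concentration: r_D = 0.714×0.2910^1.5 = 0.1121, r_U = 1.12×0.2910^0.5 = 0.6042.
Fraction of consumed A going to D: r_D/(r_D+r_U) = 0.1565.
C_D = 0.1565·C_{A0}·X = 0.1565×2.72×0.893 = 0.380 mol·L⁻¹.

0.380 mol·L⁻¹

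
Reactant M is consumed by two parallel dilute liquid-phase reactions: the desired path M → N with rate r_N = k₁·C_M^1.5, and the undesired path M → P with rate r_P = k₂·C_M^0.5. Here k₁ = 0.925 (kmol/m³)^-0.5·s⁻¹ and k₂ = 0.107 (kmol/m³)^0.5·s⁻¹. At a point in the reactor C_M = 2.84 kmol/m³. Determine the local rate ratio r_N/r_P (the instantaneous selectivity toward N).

S_{N/P} = r_N/r_P = (k₁·C_M^1.5)/(k₂·C_M^0.5) = (k₁/k₂)·C_M.
= (0.925×2.840^1.5) / (0.107×2.840^0.5) = 4.427/0.1803 = 24.6.

24.6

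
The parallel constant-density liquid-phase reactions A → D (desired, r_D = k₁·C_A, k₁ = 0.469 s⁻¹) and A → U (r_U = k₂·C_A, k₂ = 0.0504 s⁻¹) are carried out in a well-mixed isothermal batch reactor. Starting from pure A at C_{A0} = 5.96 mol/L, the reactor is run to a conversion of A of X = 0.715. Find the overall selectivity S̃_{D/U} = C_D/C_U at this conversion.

9.31

C_A = C_{A0}(1−X) = 1.699 mol/L.
Both paths are first order in A, so the instantaneous fraction to D is constant: dC_D/d(−C_A) = k₁/(k₁+k₂) = 0.9030.
C_D = 0.9030·(C_{A0}−C_A) = 0.9030×4.261 = 3.85 mol/L.
C_U = (C_{A0}−C_A)−C_D = 0.4135 mol/L; S̃_{D/U} = 3.848/0.4135 = 9.31.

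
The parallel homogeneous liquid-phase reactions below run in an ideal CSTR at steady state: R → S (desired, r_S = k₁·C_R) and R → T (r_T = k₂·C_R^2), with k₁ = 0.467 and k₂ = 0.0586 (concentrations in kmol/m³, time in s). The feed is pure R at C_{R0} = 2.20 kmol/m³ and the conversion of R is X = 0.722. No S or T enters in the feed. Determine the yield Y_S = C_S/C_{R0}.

Exit C_R = C_{R0}(1−X) = 2.20×0.278 = 0.6116 kmol/m³.
Rates in a CSTR are evaluated at the outlet concentration: r_S = 0.467×0.6116 = 0.2856, r_T = 0.0586×0.6116^2 = 0.02192.
Fraction of consumed R going to S: r_S/(r_S+r_T) = 0.9287.
C_S = 0.9287·C_{R0}·X = 0.9287×2.20×0.722 = 1.48 kmol/m³; Y_S = C_S/C_{R0} = 0.671.

0.671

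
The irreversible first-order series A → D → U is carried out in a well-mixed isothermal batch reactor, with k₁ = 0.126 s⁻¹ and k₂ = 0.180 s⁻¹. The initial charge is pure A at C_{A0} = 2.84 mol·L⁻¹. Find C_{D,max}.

Evaluating C_D at t_opt = ln(k₂/k₁)/(k₂−k₁) gives C_{D,max}/C_{A0} = (k₁/k₂)^[k₂/(k₂−k₁)].
= (0.126/0.180)^(0.180/(0.180−0.126)) = (0.7000)^(3.333) = 0.3046.
C_{D,max} = 0.3046×2.84 = 0.865 mol·L⁻¹.

0.865 mol·L⁻¹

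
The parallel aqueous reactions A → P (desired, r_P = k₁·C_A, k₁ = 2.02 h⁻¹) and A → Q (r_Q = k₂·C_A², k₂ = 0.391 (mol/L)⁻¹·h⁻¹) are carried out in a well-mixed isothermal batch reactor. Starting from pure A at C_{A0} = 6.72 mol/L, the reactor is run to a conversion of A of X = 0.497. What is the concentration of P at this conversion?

C_A = C_{A0}(1−X) = 3.380 mol/L.
Along a PFR/batch, dC_P/dC_A = −r_P/(r_P+r_Q) = −k₁/(k₁+k₂·C_A).
Integrating from C_{A0} to C_A: C_P = (2.02/0.391)·ln[(2.02+0.391·6.72)/(2.02+0.391·3.38)] = 5.166·ln(4.648/3.342) = 1.704 mol/L.

1.70 mol/L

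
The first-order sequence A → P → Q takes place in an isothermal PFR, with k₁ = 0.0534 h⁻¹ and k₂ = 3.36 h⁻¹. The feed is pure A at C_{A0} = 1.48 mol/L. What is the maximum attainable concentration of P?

Evaluating C_P at τ_opt = ln(k₂/k₁)/(k₂−k₁) gives C_{P,max}/C_{A0} = (k₁/k₂)^[k₂/(k₂−k₁)].
= (0.0534/3.36)^(3.36/(3.36−0.0534)) = (0.01589)^(1.016) = 0.01486.
C_{P,max} = 0.01486×1.48 = 0.0220 mol/L.

0.0220 mol/L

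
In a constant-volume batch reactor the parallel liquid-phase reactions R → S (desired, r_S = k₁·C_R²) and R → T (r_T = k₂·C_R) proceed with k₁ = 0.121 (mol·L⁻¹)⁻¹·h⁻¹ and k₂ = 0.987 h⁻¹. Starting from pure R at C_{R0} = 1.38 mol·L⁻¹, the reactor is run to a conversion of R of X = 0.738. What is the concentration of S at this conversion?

C_R = C_{R0}(1−X) = 0.3616 mol·L⁻¹.
Along a PFR/batch, dC_T/dC_R = −r_T/(r_S+r_T) = −k₂/(k₂+k₁·C_R).
Integrating from C_{R0} to C_R: C_T = (0.987/0.121)·ln[(0.987+0.121·1.38)/(0.987+0.121·0.362)] = 8.157·ln(1.154/1.031) = 0.9212 mol·L⁻¹.
Then C_S = (C_{R0}−C_R) − C_T = 1.018 − 0.9212 = 0.09726 mol·L⁻¹.

0.0973 mol·L⁻¹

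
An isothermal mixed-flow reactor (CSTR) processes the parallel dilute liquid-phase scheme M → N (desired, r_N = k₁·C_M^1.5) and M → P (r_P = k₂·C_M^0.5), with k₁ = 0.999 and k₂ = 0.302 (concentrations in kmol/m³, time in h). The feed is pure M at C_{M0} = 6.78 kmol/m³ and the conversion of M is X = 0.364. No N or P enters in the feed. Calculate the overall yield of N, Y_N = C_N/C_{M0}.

Exit C_M = C_{M0}(1−X) = 6.78×0.636 = 4.312 kmol/m³.
In a CSTR the entire volume is at exit conditions, so r_N = 0.999×4.312^1.5 = 8.945 and r_P = 0.302×4.312^0.5 = 0.6271.
Fraction of consumed M going to N: r_N/(r_N+r_P) = 0.9345.
C_N = 0.9345·C_{M0}·X = 0.9345×6.78×0.364 = 2.31 kmol/m³; Y_N = C_N/C_{M0} = 0.340.

0.340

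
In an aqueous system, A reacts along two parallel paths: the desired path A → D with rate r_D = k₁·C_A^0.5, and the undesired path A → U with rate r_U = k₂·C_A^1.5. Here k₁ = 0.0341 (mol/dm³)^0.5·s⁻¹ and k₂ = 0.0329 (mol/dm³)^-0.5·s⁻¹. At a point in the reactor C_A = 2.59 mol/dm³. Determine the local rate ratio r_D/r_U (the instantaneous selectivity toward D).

0.400

S_{D/U} = r_D/r_U = (k₁·C_A^0.5)/(k₂·C_A^1.5) = (k₁/k₂)·C_A⁻¹.
= (0.0341×2.590^0.5) / (0.0329×2.590^1.5) = 0.05488/0.1371 = 0.400.
The undesired path is higher order in A, so low C_A (CSTR or dilute feed) favours D.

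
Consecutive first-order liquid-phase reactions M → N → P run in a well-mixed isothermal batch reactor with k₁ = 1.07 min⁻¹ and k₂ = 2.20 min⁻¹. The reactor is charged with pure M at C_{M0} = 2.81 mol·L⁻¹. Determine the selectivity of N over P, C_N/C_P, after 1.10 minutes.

For first-order series with pure M initially, C_N(t) = k₁C_{M0}/(k₂−k₁)·(e^(−k₁t) − e^(−k₂t)).
e^(−k₁t) = e^(−1.07×1.10) = e^(−1.177) = 0.3082; e^(−k₂t) = e^(−2.420) = 0.08892.
C_N = 1.07×2.81/(2.20−1.07) × (0.3082−0.08892) = 2.661×0.2193 = 0.5835 mol·L⁻¹.
C_M = C_{M0}e^(−k₁t) = 0.8660 mol·L⁻¹, so C_P = C_{M0}−C_M−C_N = 1.360 mol·L⁻¹; C_N/C_P = 0.429.

0.429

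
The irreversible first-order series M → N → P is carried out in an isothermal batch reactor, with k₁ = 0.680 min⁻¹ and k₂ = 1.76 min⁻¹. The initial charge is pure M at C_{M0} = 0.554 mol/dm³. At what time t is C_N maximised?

0.881 min

Setting dC_N/dt = 0 gives t_opt = ln(k₂/k₁)/(k₂−k₁).
= ln(1.76/0.680)/(1.76−0.680) = ln(2.588)/1.080 = 0.9510/1.080 = 0.881 min.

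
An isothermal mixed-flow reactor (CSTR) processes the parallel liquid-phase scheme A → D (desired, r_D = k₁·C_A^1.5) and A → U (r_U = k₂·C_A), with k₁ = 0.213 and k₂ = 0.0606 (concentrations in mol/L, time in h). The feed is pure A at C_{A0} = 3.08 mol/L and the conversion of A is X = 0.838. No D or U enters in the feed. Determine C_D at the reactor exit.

1.84 mol/L

Exit C_A = C_{A0}(1−X) = 3.08×0.162 = 0.4990 mol/L.
Rates in a CSTR are evaluated at the outlet concentration: r_D = 0.213×0.4990^1.5 = 0.07507, r_U = 0.0606×0.4990 = 0.03024.
Fraction of consumed A going to D: r_D/(r_D+r_U) = 0.7129.
C_D = 0.7129·C_{A0}·X = 0.7129×3.08×0.838 = 1.84 mol/L.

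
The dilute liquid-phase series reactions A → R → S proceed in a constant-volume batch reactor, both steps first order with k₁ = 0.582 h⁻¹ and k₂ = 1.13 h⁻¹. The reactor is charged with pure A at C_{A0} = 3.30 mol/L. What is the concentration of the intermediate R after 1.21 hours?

Solving the coupled first-order balances gives C_R(t) = [k₁/(k₂−k₁)]·C_{A0}·(e^(−k₁t) − e^(−k₂t)).
e^(−k₁t) = e^(−0.582×1.21) = e^(−0.7042) = 0.4945; e^(−k₂t) = e^(−1.367) = 0.2548.
C_R = 0.582×3.30/(1.13−0.582) × (0.4945−0.2548) = 3.505×0.2397 = 0.8401 mol/L.

0.840 mol/L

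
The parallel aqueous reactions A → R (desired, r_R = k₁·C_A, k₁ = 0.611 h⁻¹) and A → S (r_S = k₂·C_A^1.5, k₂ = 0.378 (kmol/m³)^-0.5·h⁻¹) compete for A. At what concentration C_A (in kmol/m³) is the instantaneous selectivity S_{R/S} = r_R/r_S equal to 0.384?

S_{R/S} = (k₁/k₂)·C_A^-0.5 ⇒ C_A = (S·k₂/k₁)^(-2).
= (0.384×0.378/0.611)^(-2) = (0.2376)^(-2) = 17.7 kmol/m³.

17.7 kmol/m³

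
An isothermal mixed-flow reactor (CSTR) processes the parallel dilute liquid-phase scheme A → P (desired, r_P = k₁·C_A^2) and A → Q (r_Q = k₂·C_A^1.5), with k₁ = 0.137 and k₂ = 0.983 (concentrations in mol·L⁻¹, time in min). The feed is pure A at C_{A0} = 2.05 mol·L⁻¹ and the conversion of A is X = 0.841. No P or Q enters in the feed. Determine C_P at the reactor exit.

Exit C_A = C_{A0}(1−X) = 2.05×0.159 = 0.3260 mol·L⁻¹.
A CSTR operates uniformly at the exit composition, giving r_P = 0.01456 and r_Q = 0.1829 (each k·C_A^n at C_A = 0.3260).
Fraction of consumed A going to P: r_P/(r_P+r_Q) = 0.07370.
C_P = 0.07370·C_{A0}·X = 0.07370×2.05×0.841 = 0.127 mol·L⁻¹.

0.127 mol·L⁻¹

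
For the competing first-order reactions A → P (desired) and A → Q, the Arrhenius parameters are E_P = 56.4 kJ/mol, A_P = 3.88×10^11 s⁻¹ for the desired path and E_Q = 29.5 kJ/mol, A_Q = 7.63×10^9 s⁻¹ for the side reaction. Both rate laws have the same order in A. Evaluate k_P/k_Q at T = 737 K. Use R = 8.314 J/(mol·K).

0.631

Since both paths have the same order in A, the concentration cancels and S_{P/Q} = k_P/k_Q = (A_P/A_Q)·exp[(E_Q−E_P)/(RT)].
(E_Q−E_P)/(RT) = (29.5−56.4)×10³/(8.314×737) = -26900/6127 = -4.390.
k_P/k_Q = (3.88×10^11/7.63×10^9)·exp(-4.390) = 50.85 × 0.01240 = 0.631.
Since E_P > E_Q, raising the temperature improves selectivity toward P.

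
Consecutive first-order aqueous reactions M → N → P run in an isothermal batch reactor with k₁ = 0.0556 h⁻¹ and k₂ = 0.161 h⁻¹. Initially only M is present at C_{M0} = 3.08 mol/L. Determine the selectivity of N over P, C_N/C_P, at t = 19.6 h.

Solving the coupled first-order balances gives C_N(t) = [k₁/(k₂−k₁)]·C_{M0}·(e^(−k₁t) − e^(−k₂t)).
e^(−k₁t) = e^(−0.0556×19.6) = e^(−1.090) = 0.3363; e^(−k₂t) = e^(−3.156) = 0.04261.
C_N = 0.0556×3.08/(0.161−0.0556) × (0.3363−0.04261) = 1.625×0.2937 = 0.4772 mol/L.
C_M = C_{M0}e^(−k₁t) = 1.036 mol/L, so C_P = C_{M0}−C_M−C_N = 1.567 mol/L; C_N/C_P = 0.304.

0.304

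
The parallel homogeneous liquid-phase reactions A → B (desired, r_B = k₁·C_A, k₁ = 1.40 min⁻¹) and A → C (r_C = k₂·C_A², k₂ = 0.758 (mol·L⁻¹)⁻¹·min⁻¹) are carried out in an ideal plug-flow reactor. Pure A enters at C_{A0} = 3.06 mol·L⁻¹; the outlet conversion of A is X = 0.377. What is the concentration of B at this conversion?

C_A = C_{A0}(1−X) = 1.906 mol·L⁻¹.
Along a PFR/batch, dC_B/dC_A = −r_B/(r_B+r_C) = −k₁/(k₁+k₂·C_A).
Integrating from C_{A0} to C_A: C_B = (1.40/0.758)·ln[(1.40+0.758·3.06)/(1.40+0.758·1.91)] = 1.847·ln(3.719/2.845) = 0.4950 mol·L⁻¹.

0.495 mol·L⁻¹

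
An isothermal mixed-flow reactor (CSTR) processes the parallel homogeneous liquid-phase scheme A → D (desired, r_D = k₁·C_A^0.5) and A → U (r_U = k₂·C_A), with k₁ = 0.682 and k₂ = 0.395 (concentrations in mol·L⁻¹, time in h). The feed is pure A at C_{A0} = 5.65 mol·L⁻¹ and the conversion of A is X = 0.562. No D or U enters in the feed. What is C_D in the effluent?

1.66 mol·L⁻¹

Exit C_A = C_{A0}(1−X) = 5.65×0.438 = 2.475 mol·L⁻¹.
A CSTR operates uniformly at the exit composition, giving r_D = 1.073 and r_U = 0.9775 (each k·C_A^n at C_A = 2.475).
Fraction of consumed A going to D: r_D/(r_D+r_U) = 0.5233.
C_D = 0.5233·C_{A0}·X = 0.5233×5.65×0.562 = 1.66 mol·L⁻¹.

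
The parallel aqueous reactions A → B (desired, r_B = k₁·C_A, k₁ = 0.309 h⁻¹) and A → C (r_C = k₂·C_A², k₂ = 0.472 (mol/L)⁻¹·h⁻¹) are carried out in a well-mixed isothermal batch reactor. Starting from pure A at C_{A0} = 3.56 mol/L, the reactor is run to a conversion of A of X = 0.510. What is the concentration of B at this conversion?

C_A = C_{A0}(1−X) = 1.744 mol/L.
Along a PFR/batch, dC_B/dC_A = −r_B/(r_B+r_C) = −k₁/(k₁+k₂·C_A).
Integrating from C_{A0} to C_A: C_B = (0.309/0.472)·ln[(0.309+0.472·3.56)/(0.309+0.472·1.74)] = 0.6547·ln(1.989/1.132) = 0.3689 mol/L.

0.369 mol/L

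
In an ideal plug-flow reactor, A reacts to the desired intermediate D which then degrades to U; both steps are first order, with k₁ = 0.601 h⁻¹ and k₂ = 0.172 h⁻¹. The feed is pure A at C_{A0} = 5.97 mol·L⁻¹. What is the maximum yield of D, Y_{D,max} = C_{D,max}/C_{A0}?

0.606

At the optimum, C_{D,max}/C_{A0} = (k₁/k₂)^[k₂/(k₂−k₁)].
= (0.601/0.172)^(0.172/(0.172−0.601)) = (3.494)^(-0.4009) = 0.6056.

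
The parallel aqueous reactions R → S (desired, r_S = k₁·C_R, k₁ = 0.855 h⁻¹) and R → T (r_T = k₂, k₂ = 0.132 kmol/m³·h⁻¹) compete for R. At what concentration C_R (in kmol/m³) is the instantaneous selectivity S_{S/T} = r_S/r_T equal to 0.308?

S_{S/T} = (k₁/k₂)·C_R ⇒ C_R = S·k₂/k₁.
= 0.308×0.132/0.855 = 0.0476 kmol/m³.

0.0476 kmol/m³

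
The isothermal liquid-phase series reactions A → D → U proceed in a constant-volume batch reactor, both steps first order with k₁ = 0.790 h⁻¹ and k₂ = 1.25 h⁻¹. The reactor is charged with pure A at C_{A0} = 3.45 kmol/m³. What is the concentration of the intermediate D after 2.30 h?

The intermediate concentration in a first-order A→B→C sequence is C_D = k₁C_{A0}(e^(−k₁t) − e^(−k₂t))/(k₂−k₁).
e^(−k₁t) = e^(−0.790×2.30) = e^(−1.817) = 0.1625; e^(−k₂t) = e^(−2.875) = 0.05642.
C_D = 0.790×3.45/(1.25−0.790) × (0.1625−0.05642) = 5.925×0.1061 = 0.6286 kmol/m³.

0.629 kmol/m³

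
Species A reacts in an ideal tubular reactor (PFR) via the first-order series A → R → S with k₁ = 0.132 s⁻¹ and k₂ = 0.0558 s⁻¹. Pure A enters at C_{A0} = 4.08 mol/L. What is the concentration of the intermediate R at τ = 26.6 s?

1.39 mol/L

For first-order series with pure A initially, C_R(τ) = k₁C_{A0}/(k₂−k₁)·(e^(−k₁τ) − e^(−k₂τ)).
e^(−k₁τ) = e^(−0.132×26.6) = e^(−3.511) = 0.02986; e^(−k₂τ) = e^(−1.484) = 0.2267.
C_R = 0.132×4.08/(0.0558−0.132) × (0.02986−0.2267) = (-7.068)×(-0.1968) = 1.391 mol/L.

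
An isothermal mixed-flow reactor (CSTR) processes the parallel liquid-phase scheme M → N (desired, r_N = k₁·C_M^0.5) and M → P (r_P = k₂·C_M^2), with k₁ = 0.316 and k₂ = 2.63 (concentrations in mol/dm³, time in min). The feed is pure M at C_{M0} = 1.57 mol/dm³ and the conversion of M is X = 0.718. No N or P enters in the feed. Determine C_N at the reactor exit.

0.327 mol/dm³

Exit C_M = C_{M0}(1−X) = 1.57×0.282 = 0.4427 mol/dm³.
Rates in a CSTR are evaluated at the outlet concentration: r_N = 0.316×0.4427^0.5 = 0.2103, r_P = 2.63×0.4427^2 = 0.5155.
Fraction of consumed M going to N: r_N/(r_N+r_P) = 0.2897.
C_N = 0.2897·C_{M0}·X = 0.2897×1.57×0.718 = 0.327 mol/dm³.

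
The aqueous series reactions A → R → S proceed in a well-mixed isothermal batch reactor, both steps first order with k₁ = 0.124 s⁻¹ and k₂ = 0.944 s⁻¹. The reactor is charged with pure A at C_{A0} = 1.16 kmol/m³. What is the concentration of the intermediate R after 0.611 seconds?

0.0641 kmol/m³

For first-order series with pure A initially, C_R(t) = k₁C_{A0}/(k₂−k₁)·(e^(−k₁t) − e^(−k₂t)).
e^(−k₁t) = e^(−0.124×0.611) = e^(−0.07576) = 0.9270; e^(−k₂t) = e^(−0.5768) = 0.5617.
C_R = 0.124×1.16/(0.944−0.124) × (0.9270−0.5617) = 0.1754×0.3653 = 0.06408 kmol/m³.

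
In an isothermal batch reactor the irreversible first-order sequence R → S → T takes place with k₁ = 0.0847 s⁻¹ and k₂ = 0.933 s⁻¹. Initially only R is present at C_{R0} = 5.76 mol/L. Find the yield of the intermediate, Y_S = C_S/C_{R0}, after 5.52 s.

For first-order series with pure R initially, C_S(t) = k₁C_{R0}/(k₂−k₁)·(e^(−k₁t) − e^(−k₂t)).
e^(−k₁t) = e^(−0.0847×5.52) = e^(−0.4675) = 0.6265; e^(−k₂t) = e^(−5.150) = 0.005798.
C_S = 0.0847×5.76/(0.933−0.0847) × (0.6265−0.005798) = 0.5751×0.6207 = 0.3570 mol/L.
Y_S = C_S/C_{R0} = 0.3570/5.76 = 0.0620.

0.0620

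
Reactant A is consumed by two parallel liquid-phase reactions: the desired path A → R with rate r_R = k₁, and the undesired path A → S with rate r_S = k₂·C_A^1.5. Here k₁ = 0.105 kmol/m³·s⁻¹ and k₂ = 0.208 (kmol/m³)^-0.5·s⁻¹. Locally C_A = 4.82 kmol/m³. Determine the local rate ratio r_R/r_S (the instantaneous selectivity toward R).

S_{R/S} = r_R/r_S = (k₁)/(k₂·C_A^1.5) = (k₁/k₂)·C_A^-1.5.
= (0.105) / (0.208×4.820^1.5) = 0.1050/2.201 = 0.0477.

0.0477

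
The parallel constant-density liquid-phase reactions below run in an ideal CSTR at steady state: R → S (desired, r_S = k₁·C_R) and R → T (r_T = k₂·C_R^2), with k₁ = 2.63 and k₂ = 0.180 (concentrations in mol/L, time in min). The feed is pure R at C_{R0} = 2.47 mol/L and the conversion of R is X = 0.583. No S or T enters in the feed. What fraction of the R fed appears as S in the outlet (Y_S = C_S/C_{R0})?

0.545

Exit C_R = C_{R0}(1−X) = 2.47×0.417 = 1.030 mol/L.
In a CSTR the entire volume is at exit conditions, so r_S = 2.63×1.030 = 2.709 and r_T = 0.180×1.030^2 = 0.1910.
Fraction of consumed R going to S: r_S/(r_S+r_T) = 0.9341.
C_S = 0.9341·C_{R0}·X = 0.9341×2.47×0.583 = 1.35 mol/L; Y_S = C_S/C_{R0} = 0.545.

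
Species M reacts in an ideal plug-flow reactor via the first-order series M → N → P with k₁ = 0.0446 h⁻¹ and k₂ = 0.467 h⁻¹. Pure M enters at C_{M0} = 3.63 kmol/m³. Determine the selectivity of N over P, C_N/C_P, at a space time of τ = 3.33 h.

0.992

The intermediate concentration in a first-order A→B→C sequence is C_N = k₁C_{M0}(e^(−k₁τ) − e^(−k₂τ))/(k₂−k₁).
e^(−k₁τ) = e^(−0.0446×3.33) = e^(−0.1485) = 0.8620; e^(−k₂τ) = e^(−1.555) = 0.2112.
C_N = 0.0446×3.63/(0.467−0.0446) × (0.8620−0.2112) = 0.3833×0.6508 = 0.2494 kmol/m³.
C_M = C_{M0}e^(−k₁τ) = 3.129 kmol/m³, so C_P = C_{M0}−C_M−C_N = 0.2515 kmol/m³; C_N/C_P = 0.992.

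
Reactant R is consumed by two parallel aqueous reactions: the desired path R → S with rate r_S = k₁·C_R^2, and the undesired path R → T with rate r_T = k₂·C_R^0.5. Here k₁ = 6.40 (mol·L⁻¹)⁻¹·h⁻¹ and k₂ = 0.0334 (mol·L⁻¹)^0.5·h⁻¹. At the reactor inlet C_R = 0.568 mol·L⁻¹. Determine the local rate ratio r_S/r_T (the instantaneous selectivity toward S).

82.0

S_{S/T} = r_S/r_T = (k₁·C_R^2)/(k₂·C_R^0.5) = (k₁/k₂)·C_R^1.5.
= (6.40×0.5680^2) / (0.0334×0.5680^0.5) = 2.065/0.02517 = 82.0.
Since the desired path is higher order in R, keeping C_R high (PFR or concentrated feed) favours S.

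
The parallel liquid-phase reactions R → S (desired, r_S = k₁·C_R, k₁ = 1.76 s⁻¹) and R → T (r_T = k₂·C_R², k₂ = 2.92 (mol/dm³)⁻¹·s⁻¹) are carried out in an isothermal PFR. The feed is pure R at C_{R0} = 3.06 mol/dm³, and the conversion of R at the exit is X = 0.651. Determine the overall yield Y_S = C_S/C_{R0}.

0.155

C_R = C_{R0}(1−X) = 1.068 mol/dm³.
Along a PFR/batch, dC_S/dC_R = −r_S/(r_S+r_T) = −k₁/(k₁+k₂·C_R).
Integrating from C_{R0} to C_R: C_S = (1.76/2.92)·ln[(1.76+2.92·3.06)/(1.76+2.92·1.07)] = 0.6027·ln(10.70/4.878) = 0.4731 mol/dm³.
Y_S = C_S/C_{R0} = 0.4731/3.06 = 0.155.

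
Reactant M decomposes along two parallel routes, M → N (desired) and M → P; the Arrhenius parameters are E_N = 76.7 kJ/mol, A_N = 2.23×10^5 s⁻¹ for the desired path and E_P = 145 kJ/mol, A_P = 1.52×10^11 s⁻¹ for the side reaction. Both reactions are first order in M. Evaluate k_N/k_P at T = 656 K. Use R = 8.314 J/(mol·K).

k_N/k_P = (A_N/A_P)·exp[−(E_N−E_P)/(RT)] = (A_N/A_P)·exp[(E_P−E_N)/(RT)].
(E_P−E_N)/(RT) = (145−76.7)×10³/(8.314×656) = 68300/5454 = 12.52.
k_N/k_P = (2.23×10^5/1.52×10^11)·exp(12.52) = 1.467×10^-6 × 2.746×10^5 = 0.403.
Since E_N < E_P, lowering the temperature improves selectivity toward N.

0.403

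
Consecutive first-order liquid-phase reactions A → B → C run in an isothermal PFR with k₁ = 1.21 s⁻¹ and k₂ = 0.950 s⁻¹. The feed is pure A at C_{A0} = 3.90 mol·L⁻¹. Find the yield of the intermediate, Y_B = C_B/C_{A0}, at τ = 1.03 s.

The intermediate concentration in a first-order A→B→C sequence is C_B = k₁C_{A0}(e^(−k₁τ) − e^(−k₂τ))/(k₂−k₁).
e^(−k₁τ) = e^(−1.21×1.03) = e^(−1.246) = 0.2876; e^(−k₂τ) = e^(−0.9785) = 0.3759.
C_B = 1.21×3.90/(0.950−1.21) × (0.2876−0.3759) = (-18.15)×(-0.08831) = 1.603 mol·L⁻¹.
Y_B = C_B/C_{A0} = 1.603/3.90 = 0.411.

0.411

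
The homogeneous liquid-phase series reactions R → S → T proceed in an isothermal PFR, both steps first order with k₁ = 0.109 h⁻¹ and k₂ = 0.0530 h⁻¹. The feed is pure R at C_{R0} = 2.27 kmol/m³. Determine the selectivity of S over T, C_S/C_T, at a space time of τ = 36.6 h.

The intermediate concentration in a first-order A→B→C sequence is C_S = k₁C_{R0}(e^(−k₁τ) − e^(−k₂τ))/(k₂−k₁).
e^(−k₁τ) = e^(−0.109×36.6) = e^(−3.989) = 0.01851; e^(−k₂τ) = e^(−1.940) = 0.1437.
C_S = 0.109×2.27/(0.0530−0.109) × (0.01851−0.1437) = (-4.418)×(-0.1252) = 0.5533 kmol/m³.
C_R = C_{R0}e^(−k₁τ) = 0.04202 kmol/m³, so C_T = C_{R0}−C_R−C_S = 1.675 kmol/m³; C_S/C_T = 0.330.

0.330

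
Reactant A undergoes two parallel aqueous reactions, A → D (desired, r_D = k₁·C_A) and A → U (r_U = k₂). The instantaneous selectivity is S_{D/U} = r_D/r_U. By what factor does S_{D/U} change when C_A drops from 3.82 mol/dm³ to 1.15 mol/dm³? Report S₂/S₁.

S_{D/U} = (k₁/k₂)·C_A, so S₂/S₁ = (C_{A,2}/C_{A,1}).
= 1.15/3.82 = 0.301.
Selectivity toward D falls as C_A falls — high-concentration operation is favoured.

0.301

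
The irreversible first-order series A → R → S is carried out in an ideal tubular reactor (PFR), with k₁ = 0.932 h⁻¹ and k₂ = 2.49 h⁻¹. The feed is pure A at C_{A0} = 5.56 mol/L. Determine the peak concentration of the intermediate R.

1.16 mol/L

At the optimum, C_{R,max}/C_{A0} = (k₁/k₂)^[k₂/(k₂−k₁)].
= (0.932/2.49)^(2.49/(2.49−0.932)) = (0.3743)^(1.598) = 0.2079.
C_{R,max} = 0.2079×5.56 = 1.16 mol/L.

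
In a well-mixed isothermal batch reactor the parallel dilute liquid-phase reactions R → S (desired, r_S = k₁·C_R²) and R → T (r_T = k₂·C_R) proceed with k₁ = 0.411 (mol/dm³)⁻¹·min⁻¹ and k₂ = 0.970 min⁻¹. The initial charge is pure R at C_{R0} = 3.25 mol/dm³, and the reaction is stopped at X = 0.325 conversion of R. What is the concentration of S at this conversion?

0.564 mol/dm³

C_R = C_{R0}(1−X) = 2.194 mol/dm³.
Along a PFR/batch, dC_T/dC_R = −r_T/(r_S+r_T) = −k₂/(k₂+k₁·C_R).
Integrating from C_{R0} to C_R: C_T = (0.970/0.411)·ln[(0.970+0.411·3.25)/(0.970+0.411·2.19)] = 2.360·ln(2.306/1.872) = 0.4923 mol/dm³.
Then C_S = (C_{R0}−C_R) − C_T = 1.056 − 0.4923 = 0.5639 mol/dm³.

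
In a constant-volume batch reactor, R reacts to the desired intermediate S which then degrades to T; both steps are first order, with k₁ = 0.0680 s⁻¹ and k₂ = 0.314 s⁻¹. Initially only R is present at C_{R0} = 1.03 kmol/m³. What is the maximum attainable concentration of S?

0.146 kmol/m³

At the optimum, C_{S,max}/C_{R0} = (k₁/k₂)^[k₂/(k₂−k₁)].
= (0.0680/0.314)^(0.314/(0.314−0.0680)) = (0.2166)^(1.276) = 0.1419.
C_{S,max} = 0.1419×1.03 = 0.146 kmol/m³.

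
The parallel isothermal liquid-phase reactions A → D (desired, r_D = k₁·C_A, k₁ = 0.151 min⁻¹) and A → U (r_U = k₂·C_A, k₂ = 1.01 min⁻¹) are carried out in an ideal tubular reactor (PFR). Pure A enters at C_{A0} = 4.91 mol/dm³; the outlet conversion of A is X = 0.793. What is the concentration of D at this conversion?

C_A = C_{A0}(1−X) = 1.016 mol/dm³.
Both paths are first order in A, so the instantaneous fraction to D is constant: dC_D/d(−C_A) = k₁/(k₁+k₂) = 0.1301.
C_D = 0.1301·(C_{A0}−C_A) = 0.1301×3.894 = 0.506 mol/dm³.

0.506 mol/dm³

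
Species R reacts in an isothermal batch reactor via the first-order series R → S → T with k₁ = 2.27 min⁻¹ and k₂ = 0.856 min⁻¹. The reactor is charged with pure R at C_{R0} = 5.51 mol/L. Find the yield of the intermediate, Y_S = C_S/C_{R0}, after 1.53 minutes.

For first-order series with pure R initially, C_S(t) = k₁C_{R0}/(k₂−k₁)·(e^(−k₁t) − e^(−k₂t)).
e^(−k₁t) = e^(−2.27×1.53) = e^(−3.473) = 0.03102; e^(−k₂t) = e^(−1.310) = 0.2699.
C_S = 2.27×5.51/(0.856−2.27) × (0.03102−0.2699) = (-8.846)×(-0.2389) = 2.113 mol/L.
Y_S = C_S/C_{R0} = 2.113/5.51 = 0.384.

0.384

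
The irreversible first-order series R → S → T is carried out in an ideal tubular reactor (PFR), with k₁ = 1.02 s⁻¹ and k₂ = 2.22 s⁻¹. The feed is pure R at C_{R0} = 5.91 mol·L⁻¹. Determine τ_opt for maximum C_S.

The intermediate peaks when r₁ = r₂, i.e. k₁e^(−k₁τ) = k₂e^(−k₂τ), giving τ_opt = ln(k₂/k₁)/(k₂−k₁).
= ln(2.22/1.02)/(2.22−1.02) = ln(2.176)/1.200 = 0.7777/1.200 = 0.648 s.

0.648 s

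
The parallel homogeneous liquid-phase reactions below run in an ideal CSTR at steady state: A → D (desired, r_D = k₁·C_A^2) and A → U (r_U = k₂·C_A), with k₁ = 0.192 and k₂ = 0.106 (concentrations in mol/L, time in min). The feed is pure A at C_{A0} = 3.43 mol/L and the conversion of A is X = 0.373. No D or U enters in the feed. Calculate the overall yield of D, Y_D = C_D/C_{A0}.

0.297

Exit C_A = C_{A0}(1−X) = 3.43×0.627 = 2.151 mol/L.
In a CSTR the entire volume is at exit conditions, so r_D = 0.192×2.151^2 = 0.8880 and r_U = 0.106×2.151 = 0.2280.
Fraction of consumed A going to D: r_D/(r_D+r_U) = 0.7957.
C_D = 0.7957·C_{A0}·X = 0.7957×3.43×0.373 = 1.02 mol/L; Y_D = C_D/C_{A0} = 0.297.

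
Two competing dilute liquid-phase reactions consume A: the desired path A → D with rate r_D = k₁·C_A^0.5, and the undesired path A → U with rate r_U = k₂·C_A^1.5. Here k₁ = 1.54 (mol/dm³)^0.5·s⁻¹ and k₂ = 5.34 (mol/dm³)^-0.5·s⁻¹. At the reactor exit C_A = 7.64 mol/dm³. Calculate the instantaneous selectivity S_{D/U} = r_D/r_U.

0.0377

S_{D/U} = r_D/r_U = (k₁·C_A^0.5)/(k₂·C_A^1.5) = (k₁/k₂)·C_A⁻¹.
= (1.54×7.640^0.5) / (5.34×7.640^1.5) = 4.257/112.8 = 0.0377.
The undesired path is higher order in A, so low C_A (CSTR or dilute feed) favours D.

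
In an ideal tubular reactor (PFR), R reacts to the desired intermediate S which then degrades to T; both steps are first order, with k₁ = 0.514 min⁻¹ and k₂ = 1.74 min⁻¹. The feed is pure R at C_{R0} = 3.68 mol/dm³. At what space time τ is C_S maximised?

0.995 min

The intermediate peaks when r₁ = r₂, i.e. k₁e^(−k₁τ) = k₂e^(−k₂τ), giving τ_opt = ln(k₂/k₁)/(k₂−k₁).
= ln(1.74/0.514)/(1.74−0.514) = ln(3.385)/1.226 = 1.219/1.226 = 0.995 min.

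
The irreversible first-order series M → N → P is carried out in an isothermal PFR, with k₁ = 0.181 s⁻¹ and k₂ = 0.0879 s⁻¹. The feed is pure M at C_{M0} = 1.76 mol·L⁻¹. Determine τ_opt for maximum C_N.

Setting dC_N/dτ = 0 gives τ_opt = ln(k₂/k₁)/(k₂−k₁).
= ln(0.0879/0.181)/(0.0879−0.181) = ln(0.4856)/-0.09310 = -0.7223/-0.09310 = 7.76 s.

7.76 s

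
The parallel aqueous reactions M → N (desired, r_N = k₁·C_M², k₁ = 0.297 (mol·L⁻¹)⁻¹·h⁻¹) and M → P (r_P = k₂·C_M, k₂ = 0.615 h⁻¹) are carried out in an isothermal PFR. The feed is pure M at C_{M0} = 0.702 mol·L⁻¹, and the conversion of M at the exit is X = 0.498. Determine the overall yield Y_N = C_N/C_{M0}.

C_M = C_{M0}(1−X) = 0.3524 mol·L⁻¹.
Along a PFR/batch, dC_P/dC_M = −r_P/(r_N+r_P) = −k₂/(k₂+k₁·C_M).
Integrating from C_{M0} to C_M: C_P = (0.615/0.297)·ln[(0.615+0.297·0.702)/(0.615+0.297·0.352)] = 2.071·ln(0.8235/0.7197) = 0.2791 mol·L⁻¹.
Then C_N = (C_{M0}−C_M) − C_P = 0.3496 − 0.2791 = 0.07052 mol·L⁻¹.
Y_N = C_N/C_{M0} = 0.07052/0.702 = 0.100.

0.100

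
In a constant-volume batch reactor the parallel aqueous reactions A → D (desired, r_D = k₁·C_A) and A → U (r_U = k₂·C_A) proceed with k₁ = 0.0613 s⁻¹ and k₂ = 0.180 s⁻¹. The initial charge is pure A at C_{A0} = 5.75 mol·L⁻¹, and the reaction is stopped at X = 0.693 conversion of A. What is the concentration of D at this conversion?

1.01 mol·L⁻¹

C_A = C_{A0}(1−X) = 1.765 mol·L⁻¹.
Both paths are first order in A, so the instantaneous fraction to D is constant: dC_D/d(−C_A) = k₁/(k₁+k₂) = 0.2540.
C_D = 0.2540·(C_{A0}−C_A) = 0.2540×3.985 = 1.01 mol·L⁻¹.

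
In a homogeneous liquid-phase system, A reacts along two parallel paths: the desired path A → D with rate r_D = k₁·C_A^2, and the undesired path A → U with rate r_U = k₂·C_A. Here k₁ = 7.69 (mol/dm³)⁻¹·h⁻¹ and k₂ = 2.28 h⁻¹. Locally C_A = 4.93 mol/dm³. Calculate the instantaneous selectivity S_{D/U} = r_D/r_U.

S_{D/U} = r_D/r_U = (k₁·C_A^2)/(k₂·C_A) = (k₁/k₂)·C_A.
= (7.69×4.930^2) / (2.28×4.930) = 186.9/11.24 = 16.6.

16.6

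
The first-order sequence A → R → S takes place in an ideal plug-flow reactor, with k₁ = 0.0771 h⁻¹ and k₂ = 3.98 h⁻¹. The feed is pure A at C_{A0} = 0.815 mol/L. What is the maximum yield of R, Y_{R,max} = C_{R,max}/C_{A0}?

0.0179

For a first-order series the maximum intermediate yield is C_{R,max}/C_{A0} = (k₁/k₂)^[k₂/(k₂−k₁)].
= (0.0771/3.98)^(3.98/(3.98−0.0771)) = (0.01937)^(1.020) = 0.01792.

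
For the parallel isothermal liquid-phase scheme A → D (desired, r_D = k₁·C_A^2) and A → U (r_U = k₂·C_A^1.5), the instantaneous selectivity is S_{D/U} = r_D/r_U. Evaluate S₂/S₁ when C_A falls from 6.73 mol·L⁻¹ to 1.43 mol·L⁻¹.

S_{D/U} = (k₁/k₂)·C_A^0.5, so S₂/S₁ = (C_{A,2}/C_{A,1})^0.5.
= (1.43/6.73)^0.5 = (0.2125)^0.5 = 0.461.
Selectivity toward D falls as C_A falls — high-concentration operation is favoured.

0.461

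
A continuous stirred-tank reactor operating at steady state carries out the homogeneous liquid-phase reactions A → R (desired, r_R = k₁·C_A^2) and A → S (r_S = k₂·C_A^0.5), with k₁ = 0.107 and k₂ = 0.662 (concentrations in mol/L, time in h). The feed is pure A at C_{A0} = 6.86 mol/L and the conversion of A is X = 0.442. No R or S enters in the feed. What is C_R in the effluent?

Exit C_A = C_{A0}(1−X) = 6.86×0.558 = 3.828 mol/L.
Rates in a CSTR are evaluated at the outlet concentration: r_R = 0.107×3.828^2 = 1.568, r_S = 0.662×3.828^0.5 = 1.295.
Fraction of consumed A going to R: r_R/(r_R+r_S) = 0.5476.
C_R = 0.5476·C_{A0}·X = 0.5476×6.86×0.442 = 1.66 mol/L.

1.66 mol/L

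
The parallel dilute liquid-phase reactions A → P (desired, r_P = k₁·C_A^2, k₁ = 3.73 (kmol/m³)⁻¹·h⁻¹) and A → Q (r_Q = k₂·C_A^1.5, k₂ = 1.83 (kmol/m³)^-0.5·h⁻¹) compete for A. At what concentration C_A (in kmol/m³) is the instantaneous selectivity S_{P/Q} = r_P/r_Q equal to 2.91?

2.04 kmol/m³

S_{P/Q} = (k₁/k₂)·C_A^0.5 ⇒ C_A = (S·k₂/k₁)^(2).
= (2.91×1.83/3.73)^(2) = (1.428)^(2) = 2.04 kmol/m³.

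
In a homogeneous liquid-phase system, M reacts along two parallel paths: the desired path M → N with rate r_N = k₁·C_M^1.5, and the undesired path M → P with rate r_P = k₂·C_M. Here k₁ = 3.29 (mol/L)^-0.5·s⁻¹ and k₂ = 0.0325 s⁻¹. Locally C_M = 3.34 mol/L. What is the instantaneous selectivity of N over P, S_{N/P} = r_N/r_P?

185

S_{N/P} = r_N/r_P = (k₁·C_M^1.5)/(k₂·C_M) = (k₁/k₂)·C_M^0.5.
= (3.29×3.340^1.5) / (0.0325×3.340) = 20.08/0.1085 = 185.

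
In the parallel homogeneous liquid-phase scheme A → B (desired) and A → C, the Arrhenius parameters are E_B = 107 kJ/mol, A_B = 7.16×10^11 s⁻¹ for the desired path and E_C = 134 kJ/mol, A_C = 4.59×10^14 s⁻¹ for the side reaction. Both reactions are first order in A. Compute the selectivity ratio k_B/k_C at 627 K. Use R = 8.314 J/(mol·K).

k_B/k_C = (A_B/A_C)·exp[−(E_B−E_C)/(RT)] = (A_B/A_C)·exp[(E_C−E_B)/(RT)].
(E_C−E_B)/(RT) = (134−107)×10³/(8.314×627) = 27000/5213 = 5.179.
k_B/k_C = (7.16×10^11/4.59×10^14)·exp(5.179) = 0.001560 × 177.6 = 0.277.
Since E_B < E_C, lowering the temperature improves selectivity toward B.

0.277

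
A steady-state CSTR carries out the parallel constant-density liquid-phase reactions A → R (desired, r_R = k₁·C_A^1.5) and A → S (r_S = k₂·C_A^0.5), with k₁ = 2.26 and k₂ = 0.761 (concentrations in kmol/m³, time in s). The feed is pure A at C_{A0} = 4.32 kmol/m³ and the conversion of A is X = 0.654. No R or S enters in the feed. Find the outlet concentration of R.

2.31 kmol/m³

Exit C_A = C_{A0}(1−X) = 4.32×0.346 = 1.495 kmol/m³.
Rates in a CSTR are evaluated at the outlet concentration: r_R = 2.26×1.495^1.5 = 4.130, r_S = 0.761×1.495^0.5 = 0.9304.
Fraction of consumed A going to R: r_R/(r_R+r_S) = 0.8161.
C_R = 0.8161·C_{A0}·X = 0.8161×4.32×0.654 = 2.31 kmol/m³.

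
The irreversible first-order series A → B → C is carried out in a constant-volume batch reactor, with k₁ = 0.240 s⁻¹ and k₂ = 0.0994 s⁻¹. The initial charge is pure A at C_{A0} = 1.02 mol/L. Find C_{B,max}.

Evaluating C_B at t_opt = ln(k₂/k₁)/(k₂−k₁) gives C_{B,max}/C_{A0} = (k₁/k₂)^[k₂/(k₂−k₁)].
= (0.240/0.0994)^(0.0994/(0.0994−0.240)) = (2.414)^(-0.7070) = 0.5362.
C_{B,max} = 0.5362×1.02 = 0.547 mol/L.

0.547 mol/L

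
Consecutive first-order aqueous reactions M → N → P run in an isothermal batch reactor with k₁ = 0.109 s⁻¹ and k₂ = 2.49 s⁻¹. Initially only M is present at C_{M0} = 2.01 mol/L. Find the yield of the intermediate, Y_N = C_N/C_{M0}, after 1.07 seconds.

For first-order series with pure M initially, C_N(t) = k₁C_{M0}/(k₂−k₁)·(e^(−k₁t) − e^(−k₂t)).
e^(−k₁t) = e^(−0.109×1.07) = e^(−0.1166) = 0.8899; e^(−k₂t) = e^(−2.664) = 0.06965.
C_N = 0.109×2.01/(2.49−0.109) × (0.8899−0.06965) = 0.09202×0.8203 = 0.07548 mol/L.
Y_N = C_N/C_{M0} = 0.07548/2.01 = 0.0376.

0.0376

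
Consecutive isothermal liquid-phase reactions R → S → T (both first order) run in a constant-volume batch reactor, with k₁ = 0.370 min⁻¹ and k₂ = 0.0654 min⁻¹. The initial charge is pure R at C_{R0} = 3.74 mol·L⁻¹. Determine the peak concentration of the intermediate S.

Evaluating C_S at t_opt = ln(k₂/k₁)/(k₂−k₁) gives C_{S,max}/C_{R0} = (k₁/k₂)^[k₂/(k₂−k₁)].
= (0.370/0.0654)^(0.0654/(0.0654−0.370)) = (5.657)^(-0.2147) = 0.6893.
C_{S,max} = 0.6893×3.74 = 2.58 mol·L⁻¹.

2.58 mol·L⁻¹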